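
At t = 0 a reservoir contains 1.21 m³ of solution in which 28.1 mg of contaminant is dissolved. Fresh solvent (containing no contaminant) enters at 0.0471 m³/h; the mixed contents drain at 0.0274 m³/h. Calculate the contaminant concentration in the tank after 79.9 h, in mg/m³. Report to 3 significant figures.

Total volume: dV/dt = Q_in − Q_out = 0.019700 m³/h, so V(t) = 1.21 + 0.019700 t and V(79.9) = 2.7840 m³.
Species balance (pure solvent in): dm/dt = −Q_out · m/V(t).
Separate: dm/m = −Q_out dt/V(t) ⇒ ln(m/m₀) = −(Q_out/(Q_in−Q_out)) ln(V/V₀).
m = m₀ (V₀/V)^(Q_out/(Q_in−Q_out)) = 28.1 × (1.21/2.7840)^(1.3909) = 8.8180 mg.
C = m/V = 8.8180/2.7840 = 3.1673 mg/m³.

3.17 mg/m³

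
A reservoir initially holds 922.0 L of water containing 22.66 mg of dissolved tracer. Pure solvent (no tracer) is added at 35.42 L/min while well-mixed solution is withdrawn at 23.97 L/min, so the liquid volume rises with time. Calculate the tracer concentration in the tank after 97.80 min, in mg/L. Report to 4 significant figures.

Let m(t) be the amount of tracer. Volume: V(t) = V₀ + (Q_in − Q_out) t = 922.0 + 11.4500 t; V(97.80) = 2041.81 L.
No tracer enters, so dm/dt = −Q_out · (m/V).
Separate: dm/m = −Q_out dt/V(t) ⇒ ln(m/m₀) = −(Q_out/(Q_in−Q_out)) ln(V/V₀).
m = m₀ (V₀/V)^(Q_out/(Q_in−Q_out)) = 22.66 × (922.0/2041.81)^(2.09345) = 4.28967 mg.
C = m/V = 4.28967/2041.81 = 0.00210092 mg/L.

0.002101 mg/L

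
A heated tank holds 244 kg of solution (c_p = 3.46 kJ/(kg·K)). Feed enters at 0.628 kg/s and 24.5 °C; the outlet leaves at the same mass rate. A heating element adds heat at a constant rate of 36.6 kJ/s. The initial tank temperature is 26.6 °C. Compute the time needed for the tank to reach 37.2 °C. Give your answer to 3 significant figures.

M c_p dT/dt = ṁ c_p (T_in − T) + Q̇.
τ = M/ṁ = 388.54 s; T_ss = T_in + Q̇/(ṁ c_p) = 41.344 °C.
T(t) = T_ss + (T₀ − T_ss) e^(−t/τ). Set T = 37.2:
e^(−t/τ) = (37.2 − 41.344)/(26.6 − 41.344) = 0.28106
t = −388.54 · ln(0.28106) = 493.12 s.

493 s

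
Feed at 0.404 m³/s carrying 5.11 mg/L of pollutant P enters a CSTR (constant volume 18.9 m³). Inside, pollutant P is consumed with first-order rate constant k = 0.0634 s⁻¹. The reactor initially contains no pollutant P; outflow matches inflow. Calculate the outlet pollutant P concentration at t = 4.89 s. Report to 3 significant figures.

0.437 mg/L

V dC/dt = Q(C_in − C) − k V C.
dC/dt = (Q/V) C_in − (Q/V + k) C; effective rate a = Q/V + k = 0.021376 + 0.0634 = 0.084776 s⁻¹.
C_ss = Q C_in/(Q + kV) = 1.2885 mg/L; C(t) = C_ss + (C₀ − C_ss) e^(−a t).
C(4.89) = 1.2885 + (-1.2885)·e^(−0.084776·4.89) = 1.2885 + (-1.2885)·0.66064 = 0.43726 mg/L.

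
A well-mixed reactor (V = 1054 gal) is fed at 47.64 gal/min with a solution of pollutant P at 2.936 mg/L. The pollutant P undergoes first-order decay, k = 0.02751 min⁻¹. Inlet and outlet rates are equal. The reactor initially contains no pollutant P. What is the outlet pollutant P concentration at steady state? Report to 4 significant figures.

Accumulation = in − out − consumed: V dC/dt = Q C_in − Q C − k V C.
At steady state: 0 = Q C_in − (Q + kV) C_ss, so C_ss = Q C_in/(Q + kV).
C_ss = 47.64·2.936/(47.64 + 0.02751·1054) = 139.871/76.6355 = 1.82515 mg/L.

1.825 mg/L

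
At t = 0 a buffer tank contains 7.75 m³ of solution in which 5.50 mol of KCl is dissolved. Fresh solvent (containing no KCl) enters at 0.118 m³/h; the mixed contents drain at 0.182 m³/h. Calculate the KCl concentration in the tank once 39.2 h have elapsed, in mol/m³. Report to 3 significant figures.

Total volume: dV/dt = Q_in − Q_out = -0.064000 m³/h, so V(t) = 7.75 − 0.064000 t and V(39.2) = 5.2412 m³.
No KCl enters, so dm/dt = −Q_out · (m/V).
dm/m = −Q_out dt/(V₀ − 0.064000 t); integrating gives ln(m/m₀) = −(Q_out/(Q_in−Q_out)) ln(V/V₀).
m = m₀ (V₀/V)^(Q_out/(Q_in−Q_out)) = 5.50 × (7.75/5.2412)^(-2.8438) = 1.8084 mol.
C = m/V = 1.8084/5.2412 = 0.34503 mol/m³.

0.345 mol/m³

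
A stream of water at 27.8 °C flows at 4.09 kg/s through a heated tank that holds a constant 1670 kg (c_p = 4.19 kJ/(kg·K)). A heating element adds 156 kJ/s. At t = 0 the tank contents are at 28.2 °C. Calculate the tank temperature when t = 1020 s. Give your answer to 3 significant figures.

M c_p dT/dt = ṁ c_p (T_in − T) + Q̇.
τ = M/ṁ = 408.31 s; T_ss = T_in + Q̇/(ṁ c_p) = 27.8 + 156/(4.09·4.19) = 36.903 °C.
This is linear first-order; T(t) = T_ss + (T₀ − T_ss) e^(−t/τ).
T(1020) = 36.903 + (-8.7031)·e^(−1020/408.31) = 36.903 + (-8.7031)·0.082242 = 36.187 °C.

36.2 °C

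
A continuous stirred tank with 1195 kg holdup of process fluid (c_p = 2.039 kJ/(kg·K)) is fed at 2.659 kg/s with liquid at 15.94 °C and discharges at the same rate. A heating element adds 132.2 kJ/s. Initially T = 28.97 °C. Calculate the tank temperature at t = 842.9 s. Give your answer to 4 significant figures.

M c_p dT/dt = ṁ c_p (T_in − T) + Q̇.
τ = M/ṁ = 449.417 s; T_ss = T_in + Q̇/(ṁ c_p) = 15.94 + 132.2/(2.659·2.039) = 40.3235 °C.
This is linear first-order; T(t) = T_ss + (T₀ − T_ss) e^(−t/τ).
T(842.9) = 40.3235 + (-11.3535)·e^(−842.9/449.417) = 40.3235 + (-11.3535)·0.153272 = 38.5833 °C.

38.58 °C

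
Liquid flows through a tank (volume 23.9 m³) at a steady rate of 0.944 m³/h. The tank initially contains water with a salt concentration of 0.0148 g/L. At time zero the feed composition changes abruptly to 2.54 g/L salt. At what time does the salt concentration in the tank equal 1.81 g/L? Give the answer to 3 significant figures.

31.4 h

Accumulation = in − out for the solute gives V dC/dt = Q(C_in − C), so τ = V/Q = 25.318 h.
C(t) = C_in + (C₀ − C_in) e^(−t/τ). Set C = 1.81 and solve for t:
e^(−t/τ) = (C − C_in)/(C₀ − C_in) = (1.81 − 2.54)/(0.0148 − 2.54) = 0.28909
t = −τ ln(…) = 25.318 × 1.2410 = 31.420 h.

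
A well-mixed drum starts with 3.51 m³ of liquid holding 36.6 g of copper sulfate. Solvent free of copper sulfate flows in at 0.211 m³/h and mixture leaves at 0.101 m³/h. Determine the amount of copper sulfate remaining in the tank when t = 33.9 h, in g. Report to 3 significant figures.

18.8 g

Let m(t) be the amount of copper sulfate. Volume: V(t) = V₀ + (Q_in − Q_out) t = 3.51 + 0.11000 t; V(33.9) = 7.2390 m³.
Solute balance: dm/dt = 0 − Q_out C = −Q_out m/V(t).
dm/m = −Q_out dt/(V₀ + 0.11000 t); integrating gives ln(m/m₀) = −(Q_out/(Q_in−Q_out)) ln(V/V₀).
m = m₀ (V₀/V)^(Q_out/(Q_in−Q_out)) = 36.6 × (3.51/7.2390)^(0.91818) = 18.829 g.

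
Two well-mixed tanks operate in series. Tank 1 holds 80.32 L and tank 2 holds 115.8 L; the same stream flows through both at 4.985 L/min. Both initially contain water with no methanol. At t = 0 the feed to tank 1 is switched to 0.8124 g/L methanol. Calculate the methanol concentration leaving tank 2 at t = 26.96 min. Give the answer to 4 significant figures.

Each tank obeys Vᵢ dCᵢ/dt = Q(Cᵢ₋₁ − Cᵢ), so τᵢ = Vᵢ/Q.
τ₁ = 80.32/4.985 = 16.1123 min; τ₂ = 115.8/4.985 = 23.2297 min.
Tank 1: C₁ = C_in(1 − e^(−t/τ₁)). Tank 2 (τ₁ ≠ τ₂): C₂ = C_in[1 − (τ₁ e^(−t/τ₁) − τ₂ e^(−t/τ₂))/(τ₁ − τ₂)].
At t = 26.96: e^(−t/τ₁) = 0.187636, e^(−t/τ₂) = 0.313303.
C₂ = 0.8124·[1 − (16.1123·0.187636 − 23.2297·0.313303)/(-7.11735)] = 0.8124·0.402210 = 0.326755 g/L.

0.3268 g/L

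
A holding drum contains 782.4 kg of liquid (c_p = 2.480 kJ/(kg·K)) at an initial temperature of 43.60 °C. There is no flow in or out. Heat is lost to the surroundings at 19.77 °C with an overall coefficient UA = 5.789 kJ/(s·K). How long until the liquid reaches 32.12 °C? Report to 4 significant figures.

220.3 s

Lumped-capacitance energy balance: M c_p dT/dt = UA(T_amb − T).
τ = M c_p/UA = 335.179 s; T_ss = T_amb = 19.7700 °C.
T(t) = T_ss + (T₀ − T_ss)e^(−t/τ); set T = 32.12:
t = −τ ln[(T − T_ss)/(T₀ − T_ss)] = −335.179 · ln(0.518254) = 220.310 s.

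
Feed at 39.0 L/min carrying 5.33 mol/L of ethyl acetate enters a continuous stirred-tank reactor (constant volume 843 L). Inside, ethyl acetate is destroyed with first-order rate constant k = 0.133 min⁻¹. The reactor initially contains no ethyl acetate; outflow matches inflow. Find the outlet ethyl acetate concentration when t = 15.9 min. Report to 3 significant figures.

1.30 mol/L

V dC/dt = Q(C_in − C) − k V C.
This is linear with rate a = Q/V + k = 0.17926 min⁻¹.
C_ss = Q C_in/(Q + kV) = 1.3755 mol/L; C(t) = C_ss + (C₀ − C_ss) e^(−a t).
C(15.9) = 1.3755 + (-1.3755)·e^(−0.17926·15.9) = 1.3755 + (-1.3755)·0.057828 = 1.2960 mol/L.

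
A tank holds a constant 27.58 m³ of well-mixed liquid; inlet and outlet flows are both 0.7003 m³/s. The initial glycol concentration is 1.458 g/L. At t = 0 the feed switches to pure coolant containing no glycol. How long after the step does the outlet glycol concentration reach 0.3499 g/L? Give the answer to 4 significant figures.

56.21 s

Species balance: V dC/dt = Q(C_in − C) ⇒ τ = V/Q = 39.3831 s.
C(t) = C_in + (C₀ − C_in) e^(−t/τ). Set C = 0.3499 and solve for t:
e^(−t/τ) = (C − C_in)/(C₀ − C_in) = (0.3499 − 0)/(1.458 − 0) = 0.239986
t = −τ ln(…) = 39.3831 × 1.42717 = 56.2065 s.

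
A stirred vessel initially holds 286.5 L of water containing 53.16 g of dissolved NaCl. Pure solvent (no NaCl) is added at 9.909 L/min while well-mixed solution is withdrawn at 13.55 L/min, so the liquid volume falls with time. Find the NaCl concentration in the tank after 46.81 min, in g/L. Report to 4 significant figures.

Let m(t) be the amount of NaCl. Volume: V(t) = V₀ + (Q_in − Q_out) t = 286.5 − 3.64100 t; V(46.81) = 116.065 L.
Species balance (pure solvent in): dm/dt = −Q_out · m/V(t).
Separate: dm/m = −Q_out dt/V(t) ⇒ ln(m/m₀) = −(Q_out/(Q_in−Q_out)) ln(V/V₀).
m = m₀ (V₀/V)^(Q_out/(Q_in−Q_out)) = 53.16 × (286.5/116.065)^(-3.72151) = 1.84152 g.
C = m/V = 1.84152/116.065 = 0.0158663 g/L.

0.01587 g/L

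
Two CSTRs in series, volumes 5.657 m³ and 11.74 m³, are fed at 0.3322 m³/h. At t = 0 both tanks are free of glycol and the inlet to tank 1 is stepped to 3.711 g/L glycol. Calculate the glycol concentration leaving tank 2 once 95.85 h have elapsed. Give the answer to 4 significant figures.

Species balance on tank i: dCᵢ/dt = (Cᵢ₋₁ − Cᵢ)/τᵢ with τᵢ = Vᵢ/Q.
τ₁ = 5.657/0.3322 = 17.0289 h; τ₂ = 11.74/0.3322 = 35.3402 h.
Solving the cascade with C₁(0)=C₂(0)=0 gives C₂(t) = C_in[1 − (τ₁ e^(−t/τ₁) − τ₂ e^(−t/τ₂))/(τ₁ − τ₂)].
At t = 95.85: e^(−t/τ₁) = 0.00359336, e^(−t/τ₂) = 0.0663898.
C₂ = 3.711·[1 − (17.0289·0.00359336 − 35.3402·0.0663898)/(-18.3113)] = 3.711·0.875212 = 3.24791 g/L.

3.248 g/L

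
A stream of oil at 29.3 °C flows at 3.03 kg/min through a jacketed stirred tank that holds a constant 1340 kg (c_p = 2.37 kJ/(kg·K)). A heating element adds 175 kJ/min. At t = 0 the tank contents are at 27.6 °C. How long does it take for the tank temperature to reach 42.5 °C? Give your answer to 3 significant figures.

375 min

First-law balance (no shaft work): M c_p dT/dt = ṁ c_p (T_in − T) + 175.
τ = M/ṁ = 442.24 min; T_ss = T_in + Q̇/(ṁ c_p) = 53.670 °C.
T(t) = T_ss + (T₀ − T_ss) e^(−t/τ). Set T = 42.5:
e^(−t/τ) = (42.5 − 53.670)/(27.6 − 53.670) = 0.42845
t = −442.24 · ln(0.42845) = 374.84 min.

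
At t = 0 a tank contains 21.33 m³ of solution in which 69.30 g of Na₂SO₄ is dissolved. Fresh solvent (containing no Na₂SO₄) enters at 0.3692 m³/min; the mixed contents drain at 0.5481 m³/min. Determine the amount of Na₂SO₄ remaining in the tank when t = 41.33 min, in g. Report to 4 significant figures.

18.81 g

Let m(t) be the amount of Na₂SO₄. Volume: V(t) = V₀ + (Q_in − Q_out) t = 21.33 − 0.178900 t; V(41.33) = 13.9361 m³.
Solute balance: dm/dt = 0 − Q_out C = −Q_out m/V(t).
Separate: dm/m = −Q_out dt/V(t) ⇒ ln(m/m₀) = −(Q_out/(Q_in−Q_out)) ln(V/V₀).
m = m₀ (V₀/V)^(Q_out/(Q_in−Q_out)) = 69.30 × (21.33/13.9361)^(-3.06372) = 18.8106 g.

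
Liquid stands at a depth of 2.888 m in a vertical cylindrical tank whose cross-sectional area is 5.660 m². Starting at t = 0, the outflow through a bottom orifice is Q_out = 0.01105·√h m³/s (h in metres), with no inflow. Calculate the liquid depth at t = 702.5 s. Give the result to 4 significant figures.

1.028 m

A dh/dt = −Q_out = −0.01105 √h.
This is separable: 2 d(√h)/dt = −0.01105/A, so √h = √h₀ − (0.01105/(2A)) t.
√h = √2.888 − 0.01105·702.5/(2·5.660) = 1.69941 − 0.685744 = 1.01367.
h = 1.01367² = 1.02752 m.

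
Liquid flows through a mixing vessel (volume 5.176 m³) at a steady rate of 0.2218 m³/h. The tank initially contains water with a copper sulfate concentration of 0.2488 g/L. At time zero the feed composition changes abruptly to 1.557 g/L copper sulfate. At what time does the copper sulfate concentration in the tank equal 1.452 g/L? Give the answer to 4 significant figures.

Unsteady species balance (constant V, well mixed): V dC/dt = Q(C_in − C), so τ = V/Q = 23.3363 h.
C(t) = C_in + (C₀ − C_in) e^(−t/τ). Set C = 1.452 and solve for t:
e^(−t/τ) = (C − C_in)/(C₀ − C_in) = (1.452 − 1.557)/(0.2488 − 1.557) = 0.0802630
t = −τ ln(…) = 23.3363 × 2.52245 = 58.8647 h.

58.86 h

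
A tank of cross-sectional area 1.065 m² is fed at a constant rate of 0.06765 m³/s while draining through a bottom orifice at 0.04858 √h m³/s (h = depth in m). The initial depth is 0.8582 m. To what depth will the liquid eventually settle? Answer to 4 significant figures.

Level balance: A dh/dt = 0.06765 − 0.04858 √h. Setting dh/dt = 0:
Q_in = 0.04858 √h_ss ⇒ √h_ss = 0.06765/0.04858 = 1.39255.
h_ss = 1.39255² = 1.93919 m. (Since h₀ = 0.8582 m < h_ss, the level will rise toward this value.)

1.939 m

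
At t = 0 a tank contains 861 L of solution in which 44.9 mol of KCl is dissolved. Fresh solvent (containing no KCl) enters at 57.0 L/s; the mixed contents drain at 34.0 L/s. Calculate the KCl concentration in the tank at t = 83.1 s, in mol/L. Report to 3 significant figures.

0.00288 mol/L

Total volume: dV/dt = Q_in − Q_out = 23.000 L/s, so V(t) = 861 + 23.000 t and V(83.1) = 2772.3 L.
Solute balance: dm/dt = 0 − Q_out C = −Q_out m/V(t).
Separate: dm/m = −Q_out dt/V(t) ⇒ ln(m/m₀) = −(Q_out/(Q_in−Q_out)) ln(V/V₀).
m = m₀ (V₀/V)^(Q_out/(Q_in−Q_out)) = 44.9 × (861/2772.3)^(1.4783) = 7.9713 mol.
C = m/V = 7.9713/2772.3 = 0.0028753 mol/L.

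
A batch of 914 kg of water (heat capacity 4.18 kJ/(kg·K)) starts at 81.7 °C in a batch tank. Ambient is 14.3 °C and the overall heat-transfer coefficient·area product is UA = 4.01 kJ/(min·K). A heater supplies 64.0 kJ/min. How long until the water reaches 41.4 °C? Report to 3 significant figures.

Lumped-capacitance energy balance: M c_p dT/dt = UA(T_amb − T) + Q̇.
τ = M c_p/UA = 952.75 min; T_ss = T_amb + Q̇/UA = 14.3 + 64.0/4.01 = 30.260 °C.
T(t) = T_ss + (T₀ − T_ss)e^(−t/τ); set T = 41.4:
t = −τ ln[(T − T_ss)/(T₀ − T_ss)] = −952.75 · ln(0.21656) = 1457.6 min.

1460 min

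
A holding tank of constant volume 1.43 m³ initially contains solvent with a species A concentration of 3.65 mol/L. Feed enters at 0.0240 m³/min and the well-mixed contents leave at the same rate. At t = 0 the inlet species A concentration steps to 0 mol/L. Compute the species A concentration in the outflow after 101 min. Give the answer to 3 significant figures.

Accumulation = in − out for the solute gives V dC/dt = Q(C_in − C).
So dC/dt = (C_in − C)/τ with τ = V/Q = 1.43/0.0240 = 59.583 min.
Integrating: C(t) = C_in + (C₀ − C_in) e^(−t/τ).
C(101) = 0 + (3.65 − 0)·e^(−101/59.583) = 0 + (3.6500)·0.18358 = 0.67007 mol/L.

0.670 mol/L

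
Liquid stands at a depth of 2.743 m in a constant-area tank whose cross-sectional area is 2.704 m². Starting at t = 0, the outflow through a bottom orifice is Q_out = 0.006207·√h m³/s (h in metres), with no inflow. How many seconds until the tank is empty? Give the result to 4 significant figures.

With no inflow, A dh/dt = −0.006207 √h.
This is separable: 2 d(√h)/dt = −0.006207/A, so √h = √h₀ − (0.006207/(2A)) t.
Tank is empty when √h = 0: t_empty = 2A√h₀/0.006207.
t_empty = 2·2.704·√2.743/0.006207 = 5.40800·1.65620/0.006207 = 1443.01 s.

1443 s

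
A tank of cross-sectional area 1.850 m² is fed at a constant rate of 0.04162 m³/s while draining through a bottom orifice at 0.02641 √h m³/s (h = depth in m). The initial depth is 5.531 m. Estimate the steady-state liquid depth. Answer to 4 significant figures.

2.484 m

A dh/dt = Q_in − 0.02641 √h. Steady state requires inflow = outflow:
Q_in = 0.02641 √h_ss ⇒ √h_ss = 0.04162/0.02641 = 1.57592.
h_ss = 1.57592² = 2.48352 m. (Since h₀ = 5.531 m > h_ss, the level will fall toward this value.)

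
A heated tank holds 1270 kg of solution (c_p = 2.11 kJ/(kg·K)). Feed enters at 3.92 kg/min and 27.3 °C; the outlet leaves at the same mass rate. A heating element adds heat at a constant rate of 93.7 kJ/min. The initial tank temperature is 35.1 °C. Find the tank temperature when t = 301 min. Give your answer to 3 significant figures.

Heat balance on the well-mixed liquid: M c_p dT/dt = ṁ c_p (T_in − T) + 93.7.
τ = M/ṁ = 323.98 min; T_ss = T_in + Q̇/(ṁ c_p) = 27.3 + 93.7/(3.92·2.11) = 38.628 °C.
T approaches T_ss exponentially: T(t) = T_ss + (T₀ − T_ss) e^(−t/τ).
T(301) = 38.628 + (-3.5285)·e^(−301/323.98) = 38.628 + (-3.5285)·0.39492 = 37.235 °C.

37.2 °C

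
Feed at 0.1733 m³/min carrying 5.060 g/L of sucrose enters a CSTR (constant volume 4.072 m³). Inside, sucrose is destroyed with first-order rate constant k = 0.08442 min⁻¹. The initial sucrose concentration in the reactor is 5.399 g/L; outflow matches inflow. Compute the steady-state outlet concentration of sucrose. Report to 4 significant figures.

1.696 g/L

Accumulation = in − out − consumed: V dC/dt = Q C_in − Q C − k V C.
Steady state (dC/dt = 0): C_ss = Q C_in/(Q + kV) = C_in/(1 + kV/Q).
C_ss = 0.1733·5.060/(0.1733 + 0.08442·4.072) = 0.876898/0.517058 = 1.69594 g/L.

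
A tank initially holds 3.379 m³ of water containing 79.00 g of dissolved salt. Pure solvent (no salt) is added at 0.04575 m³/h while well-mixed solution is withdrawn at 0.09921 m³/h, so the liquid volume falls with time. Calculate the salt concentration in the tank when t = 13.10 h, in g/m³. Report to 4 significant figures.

Total volume: dV/dt = Q_in − Q_out = -0.0534600 m³/h, so V(t) = 3.379 − 0.0534600 t and V(13.10) = 2.67867 m³.
No salt enters, so dm/dt = −Q_out · (m/V).
dm/m = −Q_out dt/(V₀ − 0.0534600 t); integrating gives ln(m/m₀) = −(Q_out/(Q_in−Q_out)) ln(V/V₀).
m = m₀ (V₀/V)^(Q_out/(Q_in−Q_out)) = 79.00 × (3.379/2.67867)^(-1.85578) = 51.3378 g.
C = m/V = 51.3378/2.67867 = 19.1654 g/m³.

19.17 g/m³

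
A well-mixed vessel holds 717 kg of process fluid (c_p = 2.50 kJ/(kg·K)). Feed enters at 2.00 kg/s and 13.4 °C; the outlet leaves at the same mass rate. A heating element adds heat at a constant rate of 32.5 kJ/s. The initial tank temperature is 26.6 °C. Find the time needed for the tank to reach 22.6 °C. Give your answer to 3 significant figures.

326 s

First-law balance (no shaft work): M c_p dT/dt = ṁ c_p (T_in − T) + 32.5.
τ = M/ṁ = 358.50 s; T_ss = T_in + Q̇/(ṁ c_p) = 19.900 °C.
T(t) = T_ss + (T₀ − T_ss) e^(−t/τ). Set T = 22.6:
e^(−t/τ) = (22.6 − 19.900)/(26.6 − 19.900) = 0.40299
t = −358.50 · ln(0.40299) = 325.82 s.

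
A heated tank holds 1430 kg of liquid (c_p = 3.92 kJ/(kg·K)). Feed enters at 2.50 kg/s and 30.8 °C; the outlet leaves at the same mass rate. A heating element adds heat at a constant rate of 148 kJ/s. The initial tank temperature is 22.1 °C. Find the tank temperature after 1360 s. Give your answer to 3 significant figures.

M c_p dT/dt = ṁ c_p (T_in − T) + Q̇.
τ = M/ṁ = 572.00 s; T_ss = T_in + Q̇/(ṁ c_p) = 30.8 + 148/(2.50·3.92) = 45.902 °C.
This is linear first-order; T(t) = T_ss + (T₀ − T_ss) e^(−t/τ).
T(1360) = 45.902 + (-23.802)·e^(−1360/572.00) = 45.902 + (-23.802)·0.092771 = 43.694 °C.

43.7 °C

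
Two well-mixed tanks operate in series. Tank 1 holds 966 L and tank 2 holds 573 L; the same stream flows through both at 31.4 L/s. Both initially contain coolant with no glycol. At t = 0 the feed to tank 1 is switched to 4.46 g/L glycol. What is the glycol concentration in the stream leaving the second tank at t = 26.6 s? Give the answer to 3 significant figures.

1.36 g/L

Each tank obeys Vᵢ dCᵢ/dt = Q(Cᵢ₋₁ − Cᵢ), so τᵢ = Vᵢ/Q.
τ₁ = 966/31.4 = 30.764 s; τ₂ = 573/31.4 = 18.248 s.
Solving the cascade with C₁(0)=C₂(0)=0 gives C₂(t) = C_in[1 − (τ₁ e^(−t/τ₁) − τ₂ e^(−t/τ₂))/(τ₁ − τ₂)].
At t = 26.6: e^(−t/τ₁) = 0.42120, e^(−t/τ₂) = 0.23278.
C₂ = 4.46·[1 − (30.764·0.42120 − 18.248·0.23278)/(12.516)] = 4.46·0.30407 = 1.3562 g/L.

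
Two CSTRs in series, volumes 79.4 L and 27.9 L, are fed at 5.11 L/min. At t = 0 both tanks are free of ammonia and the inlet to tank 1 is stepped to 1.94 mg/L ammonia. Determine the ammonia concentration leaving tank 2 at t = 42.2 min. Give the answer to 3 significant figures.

1.74 mg/L

Time constants: τᵢ = Vᵢ/Q for each well-mixed tank.
τ₁ = 79.4/5.11 = 15.538 min; τ₂ = 27.9/5.11 = 5.4599 min.
Tank 1: C₁ = C_in(1 − e^(−t/τ₁)). Tank 2 (τ₁ ≠ τ₂): C₂ = C_in[1 − (τ₁ e^(−t/τ₁) − τ₂ e^(−t/τ₂))/(τ₁ − τ₂)].
At t = 42.2: e^(−t/τ₁) = 0.066146, e^(−t/τ₂) = 0.00043984.
C₂ = 1.94·[1 − (15.538·0.066146 − 5.4599·0.00043984)/(10.078)] = 1.94·0.89826 = 1.7426 mg/L.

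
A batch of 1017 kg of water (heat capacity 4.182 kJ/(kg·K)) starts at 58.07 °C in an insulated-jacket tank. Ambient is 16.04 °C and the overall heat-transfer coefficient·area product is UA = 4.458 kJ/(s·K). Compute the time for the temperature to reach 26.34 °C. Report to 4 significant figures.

M c_p dT/dt = −UA(T − T_amb).
τ = M c_p/UA = 954.036 s; T_ss = T_amb = 16.0400 °C.
T(t) = T_ss + (T₀ − T_ss)e^(−t/τ); set T = 26.34:
t = −τ ln[(T − T_ss)/(T₀ − T_ss)] = −954.036 · ln(0.245063) = 1341.60 s.

1342 s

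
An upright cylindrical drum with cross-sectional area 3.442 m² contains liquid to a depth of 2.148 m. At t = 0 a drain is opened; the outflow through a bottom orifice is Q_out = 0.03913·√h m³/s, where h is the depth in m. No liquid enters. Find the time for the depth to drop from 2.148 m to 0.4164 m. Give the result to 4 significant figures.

With no inflow, A dh/dt = −0.03913 √h.
∫ h^(−1/2) dh = −(0.03913/A) ∫ dt, giving 2√h = 2√h₀ − (0.03913/A) t.
t = 2A(√h₀ − √h)/0.03913 = 2·3.442·(√2.148 − √0.4164)/0.03913
  = 6.88400 × (1.46561 − 0.645291) / 0.03913 = 144.315 s.

144.3 s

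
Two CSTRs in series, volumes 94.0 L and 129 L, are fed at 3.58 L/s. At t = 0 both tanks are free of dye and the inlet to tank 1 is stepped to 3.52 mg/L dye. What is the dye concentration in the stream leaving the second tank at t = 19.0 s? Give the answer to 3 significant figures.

0.448 mg/L

Time constants: τᵢ = Vᵢ/Q for each well-mixed tank.
τ₁ = 94.0/3.58 = 26.257 s; τ₂ = 129/3.58 = 36.034 s.
Tank 1: C₁ = C_in(1 − e^(−t/τ₁)). Tank 2 (τ₁ ≠ τ₂): C₂ = C_in[1 − (τ₁ e^(−t/τ₁) − τ₂ e^(−t/τ₂))/(τ₁ − τ₂)].
At t = 19.0: e^(−t/τ₁) = 0.48499, e^(−t/τ₂) = 0.59020.
C₂ = 3.52·[1 − (26.257·0.48499 − 36.034·0.59020)/(-9.7765)] = 3.52·0.12723 = 0.44786 mg/L.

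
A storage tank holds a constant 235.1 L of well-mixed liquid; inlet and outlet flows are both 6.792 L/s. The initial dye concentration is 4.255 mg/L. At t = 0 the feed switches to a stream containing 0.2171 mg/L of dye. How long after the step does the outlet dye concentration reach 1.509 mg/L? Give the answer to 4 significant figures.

39.45 s

Mass balance on the solute (V constant): V dC/dt = Q(C_in − C), so τ = V/Q = 34.6143 s.
C(t) = C_in + (C₀ − C_in) e^(−t/τ). Set C = 1.509 and solve for t:
e^(−t/τ) = (C − C_in)/(C₀ − C_in) = (1.509 − 0.2171)/(4.255 − 0.2171) = 0.319944
t = −τ ln(…) = 34.6143 × 1.13961 = 39.4468 s.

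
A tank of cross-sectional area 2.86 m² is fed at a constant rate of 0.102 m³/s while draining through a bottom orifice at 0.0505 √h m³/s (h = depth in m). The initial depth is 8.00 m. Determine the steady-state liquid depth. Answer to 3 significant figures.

Mass balance (ρ constant): A dh/dt = Q_in − 0.0505 √h. At steady state dh/dt = 0:
Q_in = 0.0505 √h_ss ⇒ √h_ss = 0.102/0.0505 = 2.0198.
h_ss = 2.0198² = 4.0796 m. (Since h₀ = 8.00 m > h_ss, the level will fall toward this value.)

4.08 m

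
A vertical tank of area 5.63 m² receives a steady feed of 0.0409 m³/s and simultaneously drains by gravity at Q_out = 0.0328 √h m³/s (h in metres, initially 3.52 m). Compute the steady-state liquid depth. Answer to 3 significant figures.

A dh/dt = Q_in − 0.0328 √h. Steady state requires inflow = outflow:
Q_in = 0.0328 √h_ss ⇒ √h_ss = 0.0409/0.0328 = 1.2470.
h_ss = 1.2470² = 1.5549 m. (Since h₀ = 3.52 m > h_ss, the level will fall toward this value.)

1.55 m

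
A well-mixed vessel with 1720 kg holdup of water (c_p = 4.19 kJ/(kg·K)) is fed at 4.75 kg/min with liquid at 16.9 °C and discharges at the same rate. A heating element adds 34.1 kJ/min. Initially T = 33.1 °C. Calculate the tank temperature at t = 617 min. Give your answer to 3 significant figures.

21.2 °C

Heat balance on the well-mixed liquid: M c_p dT/dt = ṁ c_p (T_in − T) + 34.1.
τ = M/ṁ = 362.11 min; T_ss = T_in + Q̇/(ṁ c_p) = 16.9 + 34.1/(4.75·4.19) = 18.613 °C.
Solution: T(t) = T_ss + (T₀ − T_ss) e^(−t/τ).
T(617) = 18.613 + (14.487)·e^(−617/362.11) = 18.613 + (14.487)·0.18197 = 21.249 °C.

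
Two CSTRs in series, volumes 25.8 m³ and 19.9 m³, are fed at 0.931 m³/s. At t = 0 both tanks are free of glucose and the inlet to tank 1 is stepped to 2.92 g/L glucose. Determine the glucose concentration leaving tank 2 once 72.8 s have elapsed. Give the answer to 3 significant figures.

Each tank obeys Vᵢ dCᵢ/dt = Q(Cᵢ₋₁ − Cᵢ), so τᵢ = Vᵢ/Q.
τ₁ = 25.8/0.931 = 27.712 s; τ₂ = 19.9/0.931 = 21.375 s.
Tank 1: C₁ = C_in(1 − e^(−t/τ₁)). Tank 2 (τ₁ ≠ τ₂): C₂ = C_in[1 − (τ₁ e^(−t/τ₁) − τ₂ e^(−t/τ₂))/(τ₁ − τ₂)].
At t = 72.8: e^(−t/τ₁) = 0.072294, e^(−t/τ₂) = 0.033178.
C₂ = 2.92·[1 − (27.712·0.072294 − 21.375·0.033178)/(6.3373)] = 2.92·0.79577 = 2.3236 g/L.

2.32 g/L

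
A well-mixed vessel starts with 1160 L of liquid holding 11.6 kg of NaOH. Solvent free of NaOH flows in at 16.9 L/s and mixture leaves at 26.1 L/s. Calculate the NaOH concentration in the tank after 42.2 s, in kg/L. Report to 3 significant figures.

Let m(t) be the amount of NaOH. Volume: V(t) = V₀ + (Q_in − Q_out) t = 1160 − 9.2000 t; V(42.2) = 771.76 L.
Solute balance: dm/dt = 0 − Q_out C = −Q_out m/V(t).
Separate: dm/m = −Q_out dt/V(t) ⇒ ln(m/m₀) = −(Q_out/(Q_in−Q_out)) ln(V/V₀).
m = m₀ (V₀/V)^(Q_out/(Q_in−Q_out)) = 11.6 × (1160/771.76)^(-2.8370) = 3.6508 kg.
C = m/V = 3.6508/771.76 = 0.0047305 kg/L.

0.00473 kg/L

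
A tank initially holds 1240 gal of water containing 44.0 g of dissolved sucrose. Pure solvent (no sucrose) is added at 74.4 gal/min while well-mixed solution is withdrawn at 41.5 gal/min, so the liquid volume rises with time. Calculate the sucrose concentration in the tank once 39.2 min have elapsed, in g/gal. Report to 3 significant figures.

Let m(t) be the amount of sucrose. Volume: V(t) = V₀ + (Q_in − Q_out) t = 1240 + 32.900 t; V(39.2) = 2529.7 gal.
Solute balance: dm/dt = 0 − Q_out C = −Q_out m/V(t).
Separate: dm/m = −Q_out dt/V(t) ⇒ ln(m/m₀) = −(Q_out/(Q_in−Q_out)) ln(V/V₀).
m = m₀ (V₀/V)^(Q_out/(Q_in−Q_out)) = 44.0 × (1240/2529.7)^(1.2614) = 17.901 g.
C = m/V = 17.901/2529.7 = 0.0070762 g/gal.

0.00708 g/gal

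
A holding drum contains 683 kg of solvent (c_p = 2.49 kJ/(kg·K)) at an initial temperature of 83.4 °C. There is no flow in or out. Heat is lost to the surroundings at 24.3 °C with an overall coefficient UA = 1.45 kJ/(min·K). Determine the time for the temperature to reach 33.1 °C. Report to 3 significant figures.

2230 min

Heat balance on the well-mixed liquid: M c_p dT/dt = −UA(T − T_amb).
τ = M c_p/UA = 1172.9 min; T_ss = T_amb = 24.300 °C.
T(t) = T_ss + (T₀ − T_ss)e^(−t/τ); set T = 33.1:
t = −τ ln[(T − T_ss)/(T₀ − T_ss)] = −1172.9 · ln(0.14890) = 2233.7 min.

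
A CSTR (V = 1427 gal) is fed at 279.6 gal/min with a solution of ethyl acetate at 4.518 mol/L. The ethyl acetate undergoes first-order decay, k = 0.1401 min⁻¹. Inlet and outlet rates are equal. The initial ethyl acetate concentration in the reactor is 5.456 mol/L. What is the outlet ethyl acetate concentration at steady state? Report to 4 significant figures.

2.634 mol/L

Species balance: V dC/dt = Q C_in − Q C − k V C.
At steady state: 0 = Q C_in − (Q + kV) C_ss, so C_ss = Q C_in/(Q + kV).
C_ss = 279.6·4.518/(279.6 + 0.1401·1427) = 1263.23/479.523 = 2.63435 mol/L.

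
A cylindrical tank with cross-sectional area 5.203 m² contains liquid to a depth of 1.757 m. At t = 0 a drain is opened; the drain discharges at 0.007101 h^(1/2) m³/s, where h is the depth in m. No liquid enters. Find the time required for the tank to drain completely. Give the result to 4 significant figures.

1942 s

A dh/dt = −Q_out = −0.007101 √h.
This is separable: 2 d(√h)/dt = −0.007101/A, so √h = √h₀ − (0.007101/(2A)) t.
Set h = 0: 2√h₀ = (0.007101/A) t_empty ⇒ t_empty = 2A√h₀/0.007101.
t_empty = 2·5.203·√1.757/0.007101 = 10.4060·1.32552/0.007101 = 1942.45 s.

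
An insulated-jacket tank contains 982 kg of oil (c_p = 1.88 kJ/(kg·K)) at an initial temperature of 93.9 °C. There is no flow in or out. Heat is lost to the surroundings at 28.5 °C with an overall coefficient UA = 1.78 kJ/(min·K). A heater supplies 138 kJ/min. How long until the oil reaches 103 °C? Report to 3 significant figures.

1440 min

Heat balance on the well-mixed liquid: M c_p dT/dt = −UA(T − T_amb) + Q̇.
τ = M c_p/UA = 1037.2 min; T_ss = T_amb + Q̇/UA = 28.5 + 138/1.78 = 106.03 °C.
T(t) = T_ss + (T₀ − T_ss)e^(−t/τ); set T = 103:
t = −τ ln[(T − T_ss)/(T₀ − T_ss)] = −1037.2 · ln(0.24968) = 1439.2 min.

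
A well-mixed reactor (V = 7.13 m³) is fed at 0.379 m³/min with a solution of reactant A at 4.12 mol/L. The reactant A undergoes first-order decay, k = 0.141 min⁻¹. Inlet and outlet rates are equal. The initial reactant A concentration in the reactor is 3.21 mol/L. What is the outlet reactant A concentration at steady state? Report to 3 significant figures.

1.13 mol/L

Accumulation = in − out − consumed: V dC/dt = Q C_in − Q C − k V C.
Steady state (dC/dt = 0): C_ss = Q C_in/(Q + kV) = C_in/(1 + kV/Q).
C_ss = 0.379·4.12/(0.379 + 0.141·7.13) = 1.5615/1.3843 = 1.1280 mol/L.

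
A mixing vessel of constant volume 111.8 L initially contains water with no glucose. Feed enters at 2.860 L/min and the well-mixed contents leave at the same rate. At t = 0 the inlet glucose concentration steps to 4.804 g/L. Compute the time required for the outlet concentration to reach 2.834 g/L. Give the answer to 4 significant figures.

34.85 min

Species balance: V dC/dt = Q(C_in − C) ⇒ τ = V/Q = 39.0909 min.
C(t) = C_in + (C₀ − C_in) e^(−t/τ). Set C = 2.834 and solve for t:
e^(−t/τ) = (C − C_in)/(C₀ − C_in) = (2.834 − 4.804)/(0 − 4.804) = 0.410075
t = −τ ln(…) = 39.0909 × 0.891415 = 34.8462 min.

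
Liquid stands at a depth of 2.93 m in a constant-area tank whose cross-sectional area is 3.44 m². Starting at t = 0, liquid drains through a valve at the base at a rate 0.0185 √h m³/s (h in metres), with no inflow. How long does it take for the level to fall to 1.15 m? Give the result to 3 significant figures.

A dh/dt = −Q_out = −0.0185 √h.
This is separable: 2 d(√h)/dt = −0.0185/A, so √h = √h₀ − (0.0185/(2A)) t.
t = 2A(√h₀ − √h)/0.0185 = 2·3.44·(√2.93 − √1.15)/0.0185
  = 6.8800 × (1.7117 − 1.0724) / 0.0185 = 237.77 s.

238 s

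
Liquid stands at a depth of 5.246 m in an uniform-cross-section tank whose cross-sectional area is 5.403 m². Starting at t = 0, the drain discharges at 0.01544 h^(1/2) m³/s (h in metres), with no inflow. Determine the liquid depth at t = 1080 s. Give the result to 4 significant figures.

A dh/dt = −Q_out = −0.01544 √h.
Separate and integrate: 2(√h − √h₀) = −(0.01544/A) t.
√h = √5.246 − 0.01544·1080/(2·5.403) = 2.29041 − 1.54314 = 0.747272.
h = 0.747272² = 0.558416 m.

0.5584 m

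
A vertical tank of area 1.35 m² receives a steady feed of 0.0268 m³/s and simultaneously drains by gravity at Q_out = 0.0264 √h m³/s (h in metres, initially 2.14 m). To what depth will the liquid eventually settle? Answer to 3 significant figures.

1.03 m

Mass balance (ρ constant): A dh/dt = Q_in − 0.0264 √h. At steady state dh/dt = 0:
Q_in = 0.0264 √h_ss ⇒ √h_ss = 0.0268/0.0264 = 1.0152.
h_ss = 1.0152² = 1.0305 m. (Since h₀ = 2.14 m > h_ss, the level will fall toward this value.)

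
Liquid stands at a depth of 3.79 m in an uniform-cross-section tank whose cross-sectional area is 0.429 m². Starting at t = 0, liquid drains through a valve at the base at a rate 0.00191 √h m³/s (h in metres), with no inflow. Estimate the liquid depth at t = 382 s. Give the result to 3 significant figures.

With no inflow, A dh/dt = −0.00191 √h.
Separate and integrate: 2(√h − √h₀) = −(0.00191/A) t.
√h = √3.79 − 0.00191·382/(2·0.429) = 1.9468 − 0.85037 = 1.0964.
h = 1.0964² = 1.2021 m.

1.20 m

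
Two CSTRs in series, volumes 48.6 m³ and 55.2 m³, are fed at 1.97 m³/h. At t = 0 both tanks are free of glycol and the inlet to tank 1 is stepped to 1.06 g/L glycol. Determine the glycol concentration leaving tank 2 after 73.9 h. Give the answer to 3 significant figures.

0.816 g/L

Species balance on tank i: dCᵢ/dt = (Cᵢ₋₁ − Cᵢ)/τᵢ with τᵢ = Vᵢ/Q.
τ₁ = 48.6/1.97 = 24.670 h; τ₂ = 55.2/1.97 = 28.020 h.
Tank 1: C₁ = C_in(1 − e^(−t/τ₁)). Tank 2 (τ₁ ≠ τ₂): C₂ = C_in[1 − (τ₁ e^(−t/τ₁) − τ₂ e^(−t/τ₂))/(τ₁ − τ₂)].
At t = 73.9: e^(−t/τ₁) = 0.050010, e^(−t/τ₂) = 0.071549.
C₂ = 1.06·[1 − (24.670·0.050010 − 28.020·0.071549)/(-3.3503)] = 1.06·0.76984 = 0.81604 g/L.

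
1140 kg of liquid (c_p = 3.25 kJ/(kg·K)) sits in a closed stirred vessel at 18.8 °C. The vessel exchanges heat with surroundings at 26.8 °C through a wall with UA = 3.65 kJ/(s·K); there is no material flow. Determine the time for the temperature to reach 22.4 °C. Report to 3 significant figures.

M c_p dT/dt = −UA(T − T_amb).
τ = M c_p/UA = 1015.1 s; T_ss = T_amb = 26.800 °C.
T(t) = T_ss + (T₀ − T_ss)e^(−t/τ); set T = 22.4:
t = −τ ln[(T − T_ss)/(T₀ − T_ss)] = −1015.1 · ln(0.55000) = 606.85 s.

607 s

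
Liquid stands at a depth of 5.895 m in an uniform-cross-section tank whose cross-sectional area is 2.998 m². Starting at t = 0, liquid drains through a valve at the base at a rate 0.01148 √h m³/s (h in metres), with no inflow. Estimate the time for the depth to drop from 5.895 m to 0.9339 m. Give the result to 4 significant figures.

763.4 s

A dh/dt = −Q_out = −0.01148 √h.
Separate and integrate: 2(√h − √h₀) = −(0.01148/A) t.
t = 2A(√h₀ − √h)/0.01148 = 2·2.998·(√5.895 − √0.9339)/0.01148
  = 5.99600 × (2.42796 − 0.966385) / 0.01148 = 763.381 s.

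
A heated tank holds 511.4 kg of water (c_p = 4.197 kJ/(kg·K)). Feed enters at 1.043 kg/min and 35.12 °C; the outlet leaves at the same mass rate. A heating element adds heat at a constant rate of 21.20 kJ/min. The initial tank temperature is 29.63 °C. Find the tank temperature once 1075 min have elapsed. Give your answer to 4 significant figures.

M c_p dT/dt = ṁ c_p (T_in − T) + Q̇.
Rearrange: dT/dt = (T_ss − T)/τ with τ = M/ṁ = 490.316 min and T_ss = T_in + Q̇/(ṁ c_p) = 39.9630 °C.
This is linear first-order; T(t) = T_ss + (T₀ − T_ss) e^(−t/τ).
T(1075) = 39.9630 + (-10.3330)·e^(−1075/490.316) = 39.9630 + (-10.3330)·0.111642 = 38.8094 °C.

38.81 °C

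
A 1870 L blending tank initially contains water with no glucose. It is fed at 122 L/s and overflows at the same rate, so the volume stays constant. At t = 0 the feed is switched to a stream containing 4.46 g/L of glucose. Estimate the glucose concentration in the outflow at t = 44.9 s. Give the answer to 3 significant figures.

Species balance on the tank: V dC/dt = Q(C_in − C).
So dC/dt = (C_in − C)/τ with τ = V/Q = 1870/122 = 15.328 s.
This is linear first-order; C(t) = C_in + (C₀ − C_in) e^(−t/τ).
C(44.9) = 4.46 + (0 − 4.46)·e^(−44.9/15.328) = 4.46 + (-4.4600)·0.053434 = 4.2217 g/L.

4.22 g/L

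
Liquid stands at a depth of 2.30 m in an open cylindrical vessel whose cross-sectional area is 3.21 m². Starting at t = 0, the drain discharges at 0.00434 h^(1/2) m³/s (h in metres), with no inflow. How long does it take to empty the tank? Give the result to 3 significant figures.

Unsteady balance on liquid volume: A dh/dt = −0.00434 √h.
Separate and integrate: 2(√h − √h₀) = −(0.00434/A) t.
Set h = 0: 2√h₀ = (0.00434/A) t_empty ⇒ t_empty = 2A√h₀/0.00434.
t_empty = 2·3.21·√2.30/0.00434 = 6.4200·1.5166/0.00434 = 2243.4 s.

2240 s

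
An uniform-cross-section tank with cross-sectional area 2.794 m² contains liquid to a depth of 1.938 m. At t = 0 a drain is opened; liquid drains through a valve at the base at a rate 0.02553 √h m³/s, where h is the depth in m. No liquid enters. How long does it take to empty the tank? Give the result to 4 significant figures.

Unsteady balance on liquid volume: A dh/dt = −0.02553 √h.
Separate and integrate: 2(√h − √h₀) = −(0.02553/A) t.
Set h = 0: 2√h₀ = (0.02553/A) t_empty ⇒ t_empty = 2A√h₀/0.02553.
t_empty = 2·2.794·√1.938/0.02553 = 5.58800·1.39212/0.02553 = 304.707 s.

304.7 s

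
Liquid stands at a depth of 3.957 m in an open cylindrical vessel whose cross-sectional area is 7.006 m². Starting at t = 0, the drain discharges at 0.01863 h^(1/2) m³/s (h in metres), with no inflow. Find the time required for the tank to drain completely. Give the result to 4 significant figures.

1496 s

A dh/dt = −Q_out = −0.01863 √h.
This is separable: 2 d(√h)/dt = −0.01863/A, so √h = √h₀ − (0.01863/(2A)) t.
Tank is empty when √h = 0: t_empty = 2A√h₀/0.01863.
t_empty = 2·7.006·√3.957/0.01863 = 14.0120·1.98922/0.01863 = 1496.13 s.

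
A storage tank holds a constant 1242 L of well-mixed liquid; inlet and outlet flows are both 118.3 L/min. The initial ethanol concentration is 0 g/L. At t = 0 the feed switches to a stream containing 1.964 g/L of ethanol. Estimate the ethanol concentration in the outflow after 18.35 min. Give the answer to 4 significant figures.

1.622 g/L

Transient balance on the dissolved component: V dC/dt = Q(C_in − C).
Time constant τ = V/Q = 1242/118.3 = 10.4987 min.
Integrating: C(t) = C_in + (C₀ − C_in) e^(−t/τ).
C(18.35) = 1.964 + (0 − 1.964)·e^(−18.35/10.4987) = 1.964 + (-1.96400)·0.174151 = 1.62197 g/L.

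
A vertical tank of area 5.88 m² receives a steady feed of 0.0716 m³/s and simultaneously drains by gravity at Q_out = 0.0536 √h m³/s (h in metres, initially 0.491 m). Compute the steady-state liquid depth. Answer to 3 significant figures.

1.78 m

A dh/dt = Q_in − 0.0536 √h. Steady state requires inflow = outflow:
Q_in = 0.0536 √h_ss ⇒ √h_ss = 0.0716/0.0536 = 1.3358.
h_ss = 1.3358² = 1.7844 m. (Since h₀ = 0.491 m < h_ss, the level will rise toward this value.)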